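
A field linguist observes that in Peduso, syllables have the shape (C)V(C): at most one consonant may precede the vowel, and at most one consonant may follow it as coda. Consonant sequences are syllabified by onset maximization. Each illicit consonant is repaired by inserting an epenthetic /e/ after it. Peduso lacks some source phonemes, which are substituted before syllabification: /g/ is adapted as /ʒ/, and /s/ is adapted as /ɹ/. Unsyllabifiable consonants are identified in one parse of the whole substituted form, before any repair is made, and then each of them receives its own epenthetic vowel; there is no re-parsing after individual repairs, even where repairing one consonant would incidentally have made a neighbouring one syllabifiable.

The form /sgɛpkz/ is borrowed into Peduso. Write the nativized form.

ɹeʒɛpkeze

Substitution: /s/ → /ɹ/, /g/ → /ʒ/, giving /ɹʒɛpkz/.
The consonants /ɹ/, /k/, /z/ cannot be parsed into a legal (C)V(C) syllable (at most one coda consonant is licensed; onsets are limited to one consonant).
Epenthesis after each stranded consonant: /ɹ/ → /ɹe/, /k/ → /ke/, /z/ → /ze/.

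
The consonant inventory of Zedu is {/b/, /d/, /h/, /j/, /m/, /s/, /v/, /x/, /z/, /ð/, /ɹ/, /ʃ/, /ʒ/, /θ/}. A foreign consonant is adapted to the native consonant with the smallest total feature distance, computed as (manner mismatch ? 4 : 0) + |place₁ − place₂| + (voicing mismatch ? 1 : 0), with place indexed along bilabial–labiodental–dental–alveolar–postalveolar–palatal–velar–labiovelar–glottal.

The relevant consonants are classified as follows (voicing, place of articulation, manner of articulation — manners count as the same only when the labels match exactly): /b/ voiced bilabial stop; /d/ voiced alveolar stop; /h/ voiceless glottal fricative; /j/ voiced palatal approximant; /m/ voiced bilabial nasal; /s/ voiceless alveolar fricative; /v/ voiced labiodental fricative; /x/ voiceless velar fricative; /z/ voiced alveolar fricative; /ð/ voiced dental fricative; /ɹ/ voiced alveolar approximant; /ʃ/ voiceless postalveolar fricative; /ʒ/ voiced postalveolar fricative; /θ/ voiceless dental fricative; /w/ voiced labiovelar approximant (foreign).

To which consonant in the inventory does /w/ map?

/j/ is closest: same manner (approximant), place distance 2 (labiovelar→palatal), same voicing; total 2. Next closest is /ɹ/ at distance 4.

j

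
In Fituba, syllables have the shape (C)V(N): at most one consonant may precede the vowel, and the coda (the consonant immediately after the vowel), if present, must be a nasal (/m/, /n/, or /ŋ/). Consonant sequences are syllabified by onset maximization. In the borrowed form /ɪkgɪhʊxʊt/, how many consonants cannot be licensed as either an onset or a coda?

2

Under (C)V(N), the unsyllabifiable consonants are /k/, /t/ (only a nasal (/m/, /n/, or /ŋ/) is licensed in coda position; onsets are limited to one consonant).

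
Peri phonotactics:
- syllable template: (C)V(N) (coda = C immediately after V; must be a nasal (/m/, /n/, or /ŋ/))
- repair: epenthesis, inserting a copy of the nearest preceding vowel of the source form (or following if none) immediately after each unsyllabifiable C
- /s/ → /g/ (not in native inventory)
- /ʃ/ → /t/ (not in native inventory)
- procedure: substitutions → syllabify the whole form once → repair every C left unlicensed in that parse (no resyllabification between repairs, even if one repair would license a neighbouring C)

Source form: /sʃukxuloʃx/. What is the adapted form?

Substitution: /s/ → /g/, /ʃ/ → /t/, giving /gtukxulotx/.
Syllabifying with onset maximization leaves /g/, /k/, /t/, /x/ stranded (only a nasal (/m/, /n/, or /ŋ/) is licensed in coda position; onsets are limited to one consonant).
Inserting the epenthetic vowel yields /g/ → /gu/, /k/ → /ku/, /t/ → /to/, /x/ → /xo/.

gutukuxulotoxo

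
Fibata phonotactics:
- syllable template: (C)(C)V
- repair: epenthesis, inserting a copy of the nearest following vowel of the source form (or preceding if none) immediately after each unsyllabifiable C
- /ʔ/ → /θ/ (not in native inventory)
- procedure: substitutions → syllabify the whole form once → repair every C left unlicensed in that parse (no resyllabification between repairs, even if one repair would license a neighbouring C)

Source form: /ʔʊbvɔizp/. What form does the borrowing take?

Substitution: /ʔ/ → /θ/, giving /θʊbvɔizp/.
Under (C)(C)V, the unsyllabifiable consonants are /z/, /p/ (no codas are permitted; onsets may contain at most 2 consonants).
Inserting the epenthetic vowel yields /z/ → /zi/, /p/ → /pi/.

θʊbvɔizipi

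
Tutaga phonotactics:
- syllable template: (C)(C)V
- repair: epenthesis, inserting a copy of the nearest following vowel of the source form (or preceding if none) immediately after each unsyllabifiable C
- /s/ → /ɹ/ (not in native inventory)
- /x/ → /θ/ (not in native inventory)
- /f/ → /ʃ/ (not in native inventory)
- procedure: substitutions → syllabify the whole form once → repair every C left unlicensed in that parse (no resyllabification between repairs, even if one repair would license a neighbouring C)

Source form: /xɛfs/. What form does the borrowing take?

θɛʃɛɹɛ

Substitution: /x/ → /θ/, /f/ → /ʃ/, /s/ → /ɹ/, giving /θɛʃɹ/.
Syllabifying with onset maximization leaves /ʃ/, /ɹ/ stranded (no codas are permitted; onsets may contain at most 2 consonants).
Each unlicensed consonant becomes the onset of a new syllable: /ʃ/ → /ʃɛ/, /ɹ/ → /ɹɛ/.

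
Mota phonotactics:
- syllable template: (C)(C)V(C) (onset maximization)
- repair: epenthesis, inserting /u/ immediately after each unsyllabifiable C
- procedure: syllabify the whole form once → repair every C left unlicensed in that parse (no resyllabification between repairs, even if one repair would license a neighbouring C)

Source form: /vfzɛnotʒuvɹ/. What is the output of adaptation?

The consonants /v/, /ɹ/ cannot be parsed into a legal (C)(C)V(C) syllable (at most one coda consonant is licensed; onsets may contain at most 2 consonants).
Epenthesis after each stranded consonant: /v/ → /vu/, /ɹ/ → /ɹu/.

vufzɛnotʒuvɹu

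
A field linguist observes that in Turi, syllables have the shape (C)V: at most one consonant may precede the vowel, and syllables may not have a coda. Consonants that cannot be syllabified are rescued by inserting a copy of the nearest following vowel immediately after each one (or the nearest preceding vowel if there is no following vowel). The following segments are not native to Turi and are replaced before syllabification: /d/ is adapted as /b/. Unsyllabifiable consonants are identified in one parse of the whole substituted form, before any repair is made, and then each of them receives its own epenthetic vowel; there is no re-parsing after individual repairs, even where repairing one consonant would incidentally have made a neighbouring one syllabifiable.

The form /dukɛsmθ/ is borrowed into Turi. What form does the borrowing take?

Substitution: /d/ → /b/, giving /bukɛsmθ/.
Syllabifying with onset maximization leaves /s/, /m/, /θ/ stranded (no codas are permitted; onsets are limited to one consonant).
Each unlicensed consonant becomes the onset of a new syllable: /s/ → /sɛ/, /m/ → /mɛ/, /θ/ → /θɛ/.

bukɛsɛmɛθɛ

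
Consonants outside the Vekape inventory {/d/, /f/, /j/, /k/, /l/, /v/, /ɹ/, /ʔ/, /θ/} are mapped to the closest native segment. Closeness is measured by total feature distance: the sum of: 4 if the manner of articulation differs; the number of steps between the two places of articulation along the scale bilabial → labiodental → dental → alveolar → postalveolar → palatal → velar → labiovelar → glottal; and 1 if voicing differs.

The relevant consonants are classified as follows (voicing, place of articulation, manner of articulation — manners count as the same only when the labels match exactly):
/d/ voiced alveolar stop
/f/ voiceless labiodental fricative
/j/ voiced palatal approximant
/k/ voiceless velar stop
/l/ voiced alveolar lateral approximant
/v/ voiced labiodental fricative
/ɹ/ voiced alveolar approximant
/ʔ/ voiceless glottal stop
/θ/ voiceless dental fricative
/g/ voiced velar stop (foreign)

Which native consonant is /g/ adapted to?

k

/k/ is closest: same manner (stop), place distance 0 (velar→velar), voicing differs (+1); total 1. Next closest is /d/ at distance 3.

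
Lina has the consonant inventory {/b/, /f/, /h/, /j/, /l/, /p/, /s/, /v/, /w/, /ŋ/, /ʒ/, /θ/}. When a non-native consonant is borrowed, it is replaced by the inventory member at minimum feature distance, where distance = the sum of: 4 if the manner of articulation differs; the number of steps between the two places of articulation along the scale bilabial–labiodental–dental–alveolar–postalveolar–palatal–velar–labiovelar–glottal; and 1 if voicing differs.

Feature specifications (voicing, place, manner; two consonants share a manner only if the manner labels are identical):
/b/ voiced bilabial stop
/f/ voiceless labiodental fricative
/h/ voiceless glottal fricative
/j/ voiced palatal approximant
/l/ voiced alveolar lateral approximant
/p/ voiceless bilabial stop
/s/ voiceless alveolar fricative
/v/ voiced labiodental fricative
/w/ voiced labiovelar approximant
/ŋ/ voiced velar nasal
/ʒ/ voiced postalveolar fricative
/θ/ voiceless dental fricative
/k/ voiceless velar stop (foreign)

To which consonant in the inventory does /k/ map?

ŋ

/ŋ/ is closest: manner differs (stop→nasal, +4), place distance 0 (velar→velar), voicing differs (+1); total 5. Next closest is /h/ at distance 6.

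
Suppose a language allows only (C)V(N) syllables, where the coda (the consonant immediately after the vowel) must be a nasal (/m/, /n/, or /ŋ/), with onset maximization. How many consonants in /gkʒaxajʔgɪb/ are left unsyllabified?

5

Syllabifying with onset maximization leaves /g/, /k/, /j/, /ʔ/, /b/ stranded (only a nasal (/m/, /n/, or /ŋ/) is licensed in coda position; onsets are limited to one consonant).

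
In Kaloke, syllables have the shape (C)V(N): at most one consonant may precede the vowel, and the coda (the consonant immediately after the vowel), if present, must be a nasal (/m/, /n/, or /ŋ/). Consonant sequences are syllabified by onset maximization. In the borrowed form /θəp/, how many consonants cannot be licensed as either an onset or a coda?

The consonants /p/ cannot be parsed into a legal (C)V(N) syllable (only a nasal (/m/, /n/, or /ŋ/) is licensed in coda position; onsets are limited to one consonant).

1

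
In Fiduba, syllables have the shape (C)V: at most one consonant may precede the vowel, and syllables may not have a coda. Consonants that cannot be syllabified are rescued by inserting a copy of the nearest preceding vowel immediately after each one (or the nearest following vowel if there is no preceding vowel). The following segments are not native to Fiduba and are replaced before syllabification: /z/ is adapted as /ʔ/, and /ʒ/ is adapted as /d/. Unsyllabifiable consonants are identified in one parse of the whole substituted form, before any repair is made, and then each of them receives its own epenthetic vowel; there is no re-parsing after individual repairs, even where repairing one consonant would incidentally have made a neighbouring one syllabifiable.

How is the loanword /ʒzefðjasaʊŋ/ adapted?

deʔefeðejasaʊŋʊ

Substitution: /ʒ/ → /d/, /z/ → /ʔ/, giving /dʔefðjasaʊŋ/.
Under (C)V, the unsyllabifiable consonants are /d/, /f/, /ð/, /ŋ/ (no codas are permitted; onsets are limited to one consonant).
Each unlicensed consonant becomes the onset of a new syllable: /d/ → /de/, /f/ → /fe/, /ð/ → /ðe/, /ŋ/ → /ŋʊ/.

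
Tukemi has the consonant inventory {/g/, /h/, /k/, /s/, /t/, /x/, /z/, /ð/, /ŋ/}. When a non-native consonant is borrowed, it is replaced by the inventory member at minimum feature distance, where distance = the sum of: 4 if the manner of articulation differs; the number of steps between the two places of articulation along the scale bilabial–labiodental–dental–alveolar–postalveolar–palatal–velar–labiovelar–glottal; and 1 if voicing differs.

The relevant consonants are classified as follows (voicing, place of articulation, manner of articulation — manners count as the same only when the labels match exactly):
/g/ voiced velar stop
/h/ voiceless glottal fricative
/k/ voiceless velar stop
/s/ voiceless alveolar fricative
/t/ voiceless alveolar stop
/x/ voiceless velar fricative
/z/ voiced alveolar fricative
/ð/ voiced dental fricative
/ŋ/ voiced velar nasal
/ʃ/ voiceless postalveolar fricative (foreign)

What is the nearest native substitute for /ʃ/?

s

/s/ is closest: same manner (fricative), place distance 1 (postalveolar→alveolar), same voicing; total 1. Next closest is /x/ at distance 2.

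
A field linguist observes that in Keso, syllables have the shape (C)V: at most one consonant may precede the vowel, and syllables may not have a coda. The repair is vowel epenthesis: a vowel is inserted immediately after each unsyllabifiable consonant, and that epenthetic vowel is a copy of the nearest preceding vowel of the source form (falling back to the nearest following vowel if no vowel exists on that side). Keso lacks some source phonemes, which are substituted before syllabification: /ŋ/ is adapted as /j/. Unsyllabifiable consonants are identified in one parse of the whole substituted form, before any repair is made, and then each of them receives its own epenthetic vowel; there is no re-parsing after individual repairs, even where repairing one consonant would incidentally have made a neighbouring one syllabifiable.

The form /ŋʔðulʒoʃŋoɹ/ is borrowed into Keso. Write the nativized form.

Substitution: /ŋ/ → /j/, giving /jʔðulʒoʃjoɹ/.
Under (C)V, the unsyllabifiable consonants are /j/, /ʔ/, /l/, /ʃ/, /ɹ/ (no codas are permitted; onsets are limited to one consonant).
Epenthesis after each stranded consonant: /j/ → /ju/, /ʔ/ → /ʔu/, /l/ → /lu/, /ʃ/ → /ʃo/, /ɹ/ → /ɹo/.

juʔuðuluʒoʃojoɹo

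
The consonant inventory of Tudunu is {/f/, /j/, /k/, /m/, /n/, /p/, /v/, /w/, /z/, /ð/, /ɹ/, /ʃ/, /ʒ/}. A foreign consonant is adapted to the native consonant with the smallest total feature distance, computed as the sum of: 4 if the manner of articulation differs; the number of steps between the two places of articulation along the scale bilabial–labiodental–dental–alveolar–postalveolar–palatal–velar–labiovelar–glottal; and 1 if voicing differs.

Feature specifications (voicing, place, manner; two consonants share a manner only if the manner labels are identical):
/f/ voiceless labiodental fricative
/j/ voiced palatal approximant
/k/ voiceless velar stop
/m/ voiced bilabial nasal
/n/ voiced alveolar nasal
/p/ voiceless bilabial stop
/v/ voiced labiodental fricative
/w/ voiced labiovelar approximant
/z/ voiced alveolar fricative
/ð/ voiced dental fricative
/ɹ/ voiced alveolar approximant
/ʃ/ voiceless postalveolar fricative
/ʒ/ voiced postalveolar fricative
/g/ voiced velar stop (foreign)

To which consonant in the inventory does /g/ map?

/k/ is closest: same manner (stop), place distance 0 (velar→velar), voicing differs (+1); total 1. Next closest is /j/ at distance 5.

k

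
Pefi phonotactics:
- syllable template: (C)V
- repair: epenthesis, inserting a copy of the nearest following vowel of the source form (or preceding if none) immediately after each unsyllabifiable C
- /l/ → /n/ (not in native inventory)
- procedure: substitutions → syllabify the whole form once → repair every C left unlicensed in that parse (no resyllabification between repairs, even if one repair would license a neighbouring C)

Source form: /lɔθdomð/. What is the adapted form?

nɔθodomoðo

Substitution: /l/ → /n/, giving /nɔθdomð/.
Under (C)V, the unsyllabifiable consonants are /θ/, /m/, /ð/ (no codas are permitted; onsets are limited to one consonant).
Each unlicensed consonant becomes the onset of a new syllable: /θ/ → /θo/, /m/ → /mo/, /ð/ → /ðo/.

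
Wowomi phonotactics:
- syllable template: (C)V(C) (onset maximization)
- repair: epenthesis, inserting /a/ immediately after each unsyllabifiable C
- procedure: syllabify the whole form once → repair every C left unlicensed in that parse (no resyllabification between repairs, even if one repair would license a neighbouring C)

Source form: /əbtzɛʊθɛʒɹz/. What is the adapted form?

Syllabifying with onset maximization leaves /t/, /ɹ/, /z/ stranded (at most one coda consonant is licensed; onsets are limited to one consonant).
Each unlicensed consonant becomes the onset of a new syllable: /t/ → /ta/, /ɹ/ → /ɹa/, /z/ → /za/.

əbtazɛʊθɛʒɹaza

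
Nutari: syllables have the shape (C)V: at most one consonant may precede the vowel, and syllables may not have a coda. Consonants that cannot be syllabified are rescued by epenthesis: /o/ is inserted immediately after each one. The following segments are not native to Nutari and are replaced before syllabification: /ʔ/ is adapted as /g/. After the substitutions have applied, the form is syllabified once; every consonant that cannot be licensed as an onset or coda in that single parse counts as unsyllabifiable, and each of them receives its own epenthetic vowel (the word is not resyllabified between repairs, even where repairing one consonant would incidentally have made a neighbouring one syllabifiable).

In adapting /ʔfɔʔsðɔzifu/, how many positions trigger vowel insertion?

3

After substitution the input is /gfɔgsðɔzifu/.
The unsyllabifiable consonants are /g/, /g/, /s/; each receives one epenthetic vowel.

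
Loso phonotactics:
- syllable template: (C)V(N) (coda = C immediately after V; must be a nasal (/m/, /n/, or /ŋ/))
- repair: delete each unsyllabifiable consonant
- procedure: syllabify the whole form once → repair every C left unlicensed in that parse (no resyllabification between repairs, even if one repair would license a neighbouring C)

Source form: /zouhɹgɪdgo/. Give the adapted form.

zougɪgo

Under (C)V(N), the unsyllabifiable consonants are /h/, /ɹ/, /d/ (only a nasal (/m/, /n/, or /ŋ/) is licensed in coda position; onsets are limited to one consonant).
Deletion applies to /h/, /ɹ/, /d/.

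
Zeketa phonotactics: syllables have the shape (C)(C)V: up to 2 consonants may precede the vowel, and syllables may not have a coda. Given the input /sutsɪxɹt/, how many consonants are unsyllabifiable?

The consonants /x/, /ɹ/, /t/ cannot be parsed into a legal (C)(C)V syllable (no codas are permitted; onsets may contain at most 2 consonants).

3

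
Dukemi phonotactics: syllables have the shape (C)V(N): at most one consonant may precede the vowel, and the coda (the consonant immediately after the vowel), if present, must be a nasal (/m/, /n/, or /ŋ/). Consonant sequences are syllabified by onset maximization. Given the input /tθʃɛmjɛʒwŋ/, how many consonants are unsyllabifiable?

The consonants /t/, /θ/, /ʒ/, /w/, /ŋ/ cannot be parsed into a legal (C)V(N) syllable (only a nasal (/m/, /n/, or /ŋ/) is licensed in coda position; onsets are limited to one consonant).

5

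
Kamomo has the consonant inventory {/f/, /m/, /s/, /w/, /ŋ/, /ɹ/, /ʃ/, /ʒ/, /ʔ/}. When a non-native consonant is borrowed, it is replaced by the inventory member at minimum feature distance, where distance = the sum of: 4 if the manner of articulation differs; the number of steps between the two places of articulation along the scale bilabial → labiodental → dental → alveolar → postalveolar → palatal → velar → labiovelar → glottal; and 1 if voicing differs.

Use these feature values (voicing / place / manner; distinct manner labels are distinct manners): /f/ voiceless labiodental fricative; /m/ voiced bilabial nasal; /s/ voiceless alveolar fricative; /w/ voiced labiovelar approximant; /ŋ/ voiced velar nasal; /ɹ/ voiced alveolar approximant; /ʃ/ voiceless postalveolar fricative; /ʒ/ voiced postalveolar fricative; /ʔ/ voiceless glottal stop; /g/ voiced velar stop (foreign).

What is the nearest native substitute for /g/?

/ʔ/ is closest: same manner (stop), place distance 2 (velar→glottal), voicing differs (+1); total 3. Next closest is /ŋ/ at distance 4.

ʔ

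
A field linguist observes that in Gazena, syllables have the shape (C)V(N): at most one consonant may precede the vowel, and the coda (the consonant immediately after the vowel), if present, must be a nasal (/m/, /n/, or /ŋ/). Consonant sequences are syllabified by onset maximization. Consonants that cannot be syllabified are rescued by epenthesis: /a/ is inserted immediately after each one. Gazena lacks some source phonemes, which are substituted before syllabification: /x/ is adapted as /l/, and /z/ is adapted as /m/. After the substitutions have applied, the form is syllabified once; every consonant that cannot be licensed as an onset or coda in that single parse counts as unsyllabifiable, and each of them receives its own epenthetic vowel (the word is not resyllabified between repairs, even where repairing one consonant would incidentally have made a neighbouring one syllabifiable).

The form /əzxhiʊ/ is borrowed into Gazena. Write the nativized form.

Substitution: /z/ → /m/, /x/ → /l/, giving /əmlhiʊ/.
Syllabifying with onset maximization leaves /l/ stranded (only a nasal (/m/, /n/, or /ŋ/) is licensed in coda position; onsets are limited to one consonant).
Inserting the epenthetic vowel yields /l/ → /la/.

əmlahiʊ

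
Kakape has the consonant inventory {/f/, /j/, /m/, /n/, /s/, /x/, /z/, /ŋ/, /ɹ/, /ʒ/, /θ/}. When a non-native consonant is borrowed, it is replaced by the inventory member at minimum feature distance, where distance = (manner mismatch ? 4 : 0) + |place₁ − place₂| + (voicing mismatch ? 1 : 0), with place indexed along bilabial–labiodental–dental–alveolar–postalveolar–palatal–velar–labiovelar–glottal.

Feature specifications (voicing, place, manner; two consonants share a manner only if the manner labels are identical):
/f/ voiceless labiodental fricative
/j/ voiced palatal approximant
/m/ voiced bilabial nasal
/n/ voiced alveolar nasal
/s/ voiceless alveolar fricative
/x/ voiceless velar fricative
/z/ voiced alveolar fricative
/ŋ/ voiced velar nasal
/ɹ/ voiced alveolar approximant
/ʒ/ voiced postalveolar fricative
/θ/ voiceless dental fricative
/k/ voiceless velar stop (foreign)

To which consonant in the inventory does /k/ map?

x

/x/ is closest: manner differs (stop→fricative, +4), place distance 0 (velar→velar), same voicing; total 4. Next closest is /ŋ/ at distance 5.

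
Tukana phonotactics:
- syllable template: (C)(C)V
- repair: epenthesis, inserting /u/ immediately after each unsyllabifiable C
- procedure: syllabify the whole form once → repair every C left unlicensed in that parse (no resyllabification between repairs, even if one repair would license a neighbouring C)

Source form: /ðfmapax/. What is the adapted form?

The consonants /ð/, /x/ cannot be parsed into a legal (C)(C)V syllable (no codas are permitted; onsets may contain at most 2 consonants).
Each unlicensed consonant becomes the onset of a new syllable: /ð/ → /ðu/, /x/ → /xu/.

ðufmapaxu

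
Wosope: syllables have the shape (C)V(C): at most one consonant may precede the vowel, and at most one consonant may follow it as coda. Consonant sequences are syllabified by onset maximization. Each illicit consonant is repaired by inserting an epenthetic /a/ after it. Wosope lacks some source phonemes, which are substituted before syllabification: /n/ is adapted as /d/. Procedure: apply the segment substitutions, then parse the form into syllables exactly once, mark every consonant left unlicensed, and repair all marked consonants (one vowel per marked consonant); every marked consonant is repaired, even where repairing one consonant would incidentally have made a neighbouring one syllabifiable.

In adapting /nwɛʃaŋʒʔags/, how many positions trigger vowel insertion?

After substitution the input is /dwɛʃaŋʒʔags/.
The unsyllabifiable consonants are /d/, /ʒ/, /s/; each receives one epenthetic vowel.

3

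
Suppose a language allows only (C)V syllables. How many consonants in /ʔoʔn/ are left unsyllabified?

2

Under (C)V, the unsyllabifiable consonants are /ʔ/, /n/ (no codas are permitted; onsets are limited to one consonant).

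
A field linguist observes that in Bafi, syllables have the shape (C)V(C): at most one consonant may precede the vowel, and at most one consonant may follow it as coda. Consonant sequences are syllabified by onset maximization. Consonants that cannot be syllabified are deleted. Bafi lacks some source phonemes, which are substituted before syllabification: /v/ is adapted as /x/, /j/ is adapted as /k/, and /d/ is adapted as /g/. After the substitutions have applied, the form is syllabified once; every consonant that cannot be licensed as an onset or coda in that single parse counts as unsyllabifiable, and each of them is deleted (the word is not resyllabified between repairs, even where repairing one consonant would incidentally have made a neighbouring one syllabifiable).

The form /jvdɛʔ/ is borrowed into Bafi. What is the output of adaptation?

gɛʔ

Substitution: /j/ → /k/, /v/ → /x/, /d/ → /g/, giving /kxgɛʔ/.
Syllabifying with onset maximization leaves /k/, /x/ stranded (at most one coda consonant is licensed; onsets are limited to one consonant).
Deleting the stranded consonants removes /k/, /x/.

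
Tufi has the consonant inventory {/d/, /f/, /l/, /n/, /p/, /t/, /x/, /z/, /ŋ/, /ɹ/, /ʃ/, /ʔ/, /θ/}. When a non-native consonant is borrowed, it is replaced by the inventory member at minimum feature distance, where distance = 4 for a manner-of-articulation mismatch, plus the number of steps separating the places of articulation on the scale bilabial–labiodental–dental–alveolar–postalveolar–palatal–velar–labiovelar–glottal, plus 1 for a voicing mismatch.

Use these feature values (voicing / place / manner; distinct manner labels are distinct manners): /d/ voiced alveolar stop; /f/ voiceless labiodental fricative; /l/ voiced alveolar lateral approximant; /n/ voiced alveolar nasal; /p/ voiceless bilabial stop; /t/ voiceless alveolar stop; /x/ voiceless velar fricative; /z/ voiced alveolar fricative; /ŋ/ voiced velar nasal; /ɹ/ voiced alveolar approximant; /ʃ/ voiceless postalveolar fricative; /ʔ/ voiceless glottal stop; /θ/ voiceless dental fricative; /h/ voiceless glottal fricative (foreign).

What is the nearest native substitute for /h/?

x

/x/ is closest: same manner (fricative), place distance 2 (glottal→velar), same voicing; total 2. Next closest is /ʃ/ at distance 4.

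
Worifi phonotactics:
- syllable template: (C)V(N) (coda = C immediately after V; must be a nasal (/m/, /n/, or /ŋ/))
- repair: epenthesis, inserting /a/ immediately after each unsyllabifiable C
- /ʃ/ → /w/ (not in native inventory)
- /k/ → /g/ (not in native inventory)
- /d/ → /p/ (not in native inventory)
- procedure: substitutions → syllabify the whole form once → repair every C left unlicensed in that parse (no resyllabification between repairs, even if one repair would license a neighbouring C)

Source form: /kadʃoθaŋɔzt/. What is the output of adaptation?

gapawoθaŋɔzata

Substitution: /k/ → /g/, /d/ → /p/, /ʃ/ → /w/, giving /gapwoθaŋɔzt/.
Syllabifying with onset maximization leaves /p/, /z/, /t/ stranded (only a nasal (/m/, /n/, or /ŋ/) is licensed in coda position; onsets are limited to one consonant).
Each unlicensed consonant becomes the onset of a new syllable: /p/ → /pa/, /z/ → /za/, /t/ → /ta/.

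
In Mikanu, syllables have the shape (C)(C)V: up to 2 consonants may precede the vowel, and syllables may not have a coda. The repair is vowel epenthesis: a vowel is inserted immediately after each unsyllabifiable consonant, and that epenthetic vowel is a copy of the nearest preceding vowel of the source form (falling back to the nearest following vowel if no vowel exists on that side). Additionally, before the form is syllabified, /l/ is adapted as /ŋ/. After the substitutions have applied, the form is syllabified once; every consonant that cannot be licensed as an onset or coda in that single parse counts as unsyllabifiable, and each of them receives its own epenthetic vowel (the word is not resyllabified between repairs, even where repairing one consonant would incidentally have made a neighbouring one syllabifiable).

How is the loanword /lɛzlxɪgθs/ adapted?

ŋɛzɛŋxɪgɪθɪsɪ

Substitution: /l/ → /ŋ/, giving /ŋɛzŋxɪgθs/.
Syllabifying with onset maximization leaves /z/, /g/, /θ/, /s/ stranded (no codas are permitted; onsets may contain at most 2 consonants).
Each unlicensed consonant becomes the onset of a new syllable: /z/ → /zɛ/, /g/ → /gɪ/, /θ/ → /θɪ/, /s/ → /sɪ/.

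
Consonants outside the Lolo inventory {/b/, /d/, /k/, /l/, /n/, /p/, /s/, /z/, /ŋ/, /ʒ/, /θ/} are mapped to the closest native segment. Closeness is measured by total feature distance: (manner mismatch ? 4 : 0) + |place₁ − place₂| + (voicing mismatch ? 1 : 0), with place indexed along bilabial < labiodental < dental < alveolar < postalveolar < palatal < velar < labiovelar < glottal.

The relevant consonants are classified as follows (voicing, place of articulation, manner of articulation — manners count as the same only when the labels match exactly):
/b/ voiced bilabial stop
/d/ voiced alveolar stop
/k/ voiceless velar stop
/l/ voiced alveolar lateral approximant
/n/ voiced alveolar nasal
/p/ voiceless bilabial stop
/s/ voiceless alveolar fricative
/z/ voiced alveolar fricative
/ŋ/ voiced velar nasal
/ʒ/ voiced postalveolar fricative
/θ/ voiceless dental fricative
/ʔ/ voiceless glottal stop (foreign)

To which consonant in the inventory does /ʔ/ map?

/k/ is closest: same manner (stop), place distance 2 (glottal→velar), same voicing; total 2. Next closest is /d/ at distance 6.

k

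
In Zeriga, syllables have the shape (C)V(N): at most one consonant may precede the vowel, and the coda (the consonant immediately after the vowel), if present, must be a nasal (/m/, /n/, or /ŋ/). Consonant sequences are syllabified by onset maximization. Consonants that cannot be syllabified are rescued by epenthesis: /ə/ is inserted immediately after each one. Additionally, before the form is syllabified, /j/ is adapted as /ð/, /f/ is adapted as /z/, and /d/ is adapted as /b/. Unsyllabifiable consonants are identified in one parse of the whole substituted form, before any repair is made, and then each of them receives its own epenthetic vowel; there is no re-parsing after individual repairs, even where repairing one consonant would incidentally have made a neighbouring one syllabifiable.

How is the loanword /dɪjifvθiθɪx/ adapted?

Substitution: /d/ → /b/, /j/ → /ð/, /f/ → /z/, giving /bɪðizvθiθɪx/.
Syllabifying with onset maximization leaves /z/, /v/, /x/ stranded (only a nasal (/m/, /n/, or /ŋ/) is licensed in coda position; onsets are limited to one consonant).
Each unlicensed consonant becomes the onset of a new syllable: /z/ → /zə/, /v/ → /və/, /x/ → /xə/.

bɪðizəvəθiθɪxə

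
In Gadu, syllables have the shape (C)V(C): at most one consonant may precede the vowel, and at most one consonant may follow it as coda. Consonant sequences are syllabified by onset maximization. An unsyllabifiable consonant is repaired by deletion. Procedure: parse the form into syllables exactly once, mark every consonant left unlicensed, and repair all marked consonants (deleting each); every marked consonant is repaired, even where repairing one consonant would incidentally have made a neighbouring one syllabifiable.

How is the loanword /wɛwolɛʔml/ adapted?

The consonants /m/, /l/ cannot be parsed into a legal (C)V(C) syllable (at most one coda consonant is licensed; onsets are limited to one consonant).
Deleting the stranded consonants removes /m/, /l/.

wɛwolɛʔ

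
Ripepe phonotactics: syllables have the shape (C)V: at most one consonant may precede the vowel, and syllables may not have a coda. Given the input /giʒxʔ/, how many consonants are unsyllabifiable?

3

The consonants /ʒ/, /x/, /ʔ/ cannot be parsed into a legal (C)V syllable (no codas are permitted; onsets are limited to one consonant).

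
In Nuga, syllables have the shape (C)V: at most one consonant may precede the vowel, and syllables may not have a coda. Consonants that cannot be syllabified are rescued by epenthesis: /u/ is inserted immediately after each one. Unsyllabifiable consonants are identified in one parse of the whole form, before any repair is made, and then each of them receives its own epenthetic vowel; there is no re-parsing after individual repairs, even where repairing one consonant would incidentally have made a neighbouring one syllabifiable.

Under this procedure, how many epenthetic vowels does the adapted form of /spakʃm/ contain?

4

The unsyllabifiable consonants are /s/, /k/, /ʃ/, /m/; each receives one epenthetic vowel.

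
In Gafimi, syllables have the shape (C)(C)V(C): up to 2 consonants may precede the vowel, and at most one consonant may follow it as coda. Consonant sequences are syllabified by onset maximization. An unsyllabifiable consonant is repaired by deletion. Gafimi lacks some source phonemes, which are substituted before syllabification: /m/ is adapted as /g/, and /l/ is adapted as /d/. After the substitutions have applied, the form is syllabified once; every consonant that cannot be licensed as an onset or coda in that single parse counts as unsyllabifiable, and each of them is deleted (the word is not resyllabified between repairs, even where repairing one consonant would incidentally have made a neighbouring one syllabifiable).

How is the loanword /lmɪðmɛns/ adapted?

Substitution: /l/ → /d/, /m/ → /g/, giving /dgɪðgɛns/.
Syllabifying with onset maximization leaves /s/ stranded (at most one coda consonant is licensed; onsets may contain at most 2 consonants).
Each unlicensed consonant is deleted: /s/.

dgɪðgɛn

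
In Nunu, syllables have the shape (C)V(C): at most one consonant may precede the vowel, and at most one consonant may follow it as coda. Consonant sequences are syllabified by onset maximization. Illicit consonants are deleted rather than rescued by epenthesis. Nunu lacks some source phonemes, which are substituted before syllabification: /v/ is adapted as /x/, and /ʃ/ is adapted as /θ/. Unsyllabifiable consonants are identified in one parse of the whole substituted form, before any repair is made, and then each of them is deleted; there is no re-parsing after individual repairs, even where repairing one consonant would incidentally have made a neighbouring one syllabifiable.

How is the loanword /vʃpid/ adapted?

Substitution: /v/ → /x/, /ʃ/ → /θ/, giving /xθpid/.
The consonants /x/, /θ/ cannot be parsed into a legal (C)V(C) syllable (at most one coda consonant is licensed; onsets are limited to one consonant).
Deletion applies to /x/, /θ/.

pid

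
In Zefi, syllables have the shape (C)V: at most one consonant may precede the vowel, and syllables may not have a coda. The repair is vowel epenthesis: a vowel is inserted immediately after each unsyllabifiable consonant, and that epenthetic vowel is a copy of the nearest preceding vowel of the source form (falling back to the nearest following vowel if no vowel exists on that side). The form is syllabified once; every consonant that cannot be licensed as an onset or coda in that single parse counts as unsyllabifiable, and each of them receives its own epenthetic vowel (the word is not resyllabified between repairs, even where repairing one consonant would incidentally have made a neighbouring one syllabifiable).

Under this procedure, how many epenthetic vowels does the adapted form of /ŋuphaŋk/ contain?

The unsyllabifiable consonants are /p/, /ŋ/, /k/; each receives one epenthetic vowel.

3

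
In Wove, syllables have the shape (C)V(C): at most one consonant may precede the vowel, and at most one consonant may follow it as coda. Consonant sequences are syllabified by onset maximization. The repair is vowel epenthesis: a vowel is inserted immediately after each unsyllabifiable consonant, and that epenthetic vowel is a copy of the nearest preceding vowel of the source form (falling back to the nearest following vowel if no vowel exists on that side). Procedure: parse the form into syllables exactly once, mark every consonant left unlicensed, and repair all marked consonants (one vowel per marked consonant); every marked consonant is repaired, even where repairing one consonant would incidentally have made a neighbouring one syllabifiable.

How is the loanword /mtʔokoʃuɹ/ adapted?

motoʔokoʃuɹ

The consonants /m/, /t/ cannot be parsed into a legal (C)V(C) syllable (at most one coda consonant is licensed; onsets are limited to one consonant).
Epenthesis after each stranded consonant: /m/ → /mo/, /t/ → /to/.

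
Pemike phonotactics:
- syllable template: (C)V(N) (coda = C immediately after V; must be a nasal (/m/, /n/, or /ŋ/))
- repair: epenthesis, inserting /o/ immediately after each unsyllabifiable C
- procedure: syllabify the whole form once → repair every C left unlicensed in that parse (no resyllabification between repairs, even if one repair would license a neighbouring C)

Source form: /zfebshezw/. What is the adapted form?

zofebosohezowo

The consonants /z/, /b/, /s/, /z/, /w/ cannot be parsed into a legal (C)V(N) syllable (only a nasal (/m/, /n/, or /ŋ/) is licensed in coda position; onsets are limited to one consonant).
Inserting the epenthetic vowel yields /z/ → /zo/, /b/ → /bo/, /s/ → /so/, /z/ → /zo/, /w/ → /wo/.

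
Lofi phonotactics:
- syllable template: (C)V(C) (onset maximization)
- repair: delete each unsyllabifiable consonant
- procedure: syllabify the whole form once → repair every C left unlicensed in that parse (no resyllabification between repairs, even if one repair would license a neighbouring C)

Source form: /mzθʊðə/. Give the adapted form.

θʊðə

Syllabifying with onset maximization leaves /m/, /z/ stranded (at most one coda consonant is licensed; onsets are limited to one consonant).
Deletion applies to /m/, /z/.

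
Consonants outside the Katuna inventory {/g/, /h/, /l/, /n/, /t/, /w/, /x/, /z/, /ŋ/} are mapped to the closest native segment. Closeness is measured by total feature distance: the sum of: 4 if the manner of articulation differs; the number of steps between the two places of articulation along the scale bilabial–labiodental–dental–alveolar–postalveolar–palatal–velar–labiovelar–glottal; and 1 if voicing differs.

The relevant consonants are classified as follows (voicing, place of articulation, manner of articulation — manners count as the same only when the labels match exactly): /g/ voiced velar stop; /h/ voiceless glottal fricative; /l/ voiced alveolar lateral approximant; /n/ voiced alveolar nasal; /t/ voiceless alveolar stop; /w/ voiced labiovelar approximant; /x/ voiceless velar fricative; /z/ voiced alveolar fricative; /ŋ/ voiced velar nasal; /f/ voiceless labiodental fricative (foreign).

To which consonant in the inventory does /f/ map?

z

/z/ is closest: same manner (fricative), place distance 2 (labiodental→alveolar), voicing differs (+1); total 3. Next closest is /x/ at distance 5.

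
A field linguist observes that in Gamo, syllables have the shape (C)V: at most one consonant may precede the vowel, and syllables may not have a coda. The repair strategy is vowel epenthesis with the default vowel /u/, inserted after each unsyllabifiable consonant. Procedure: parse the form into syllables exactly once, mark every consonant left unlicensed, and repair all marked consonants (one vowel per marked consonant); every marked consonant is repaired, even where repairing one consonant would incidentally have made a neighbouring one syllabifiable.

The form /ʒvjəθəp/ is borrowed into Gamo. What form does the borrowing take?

ʒuvujəθəpu

Syllabifying with onset maximization leaves /ʒ/, /v/, /p/ stranded (no codas are permitted; onsets are limited to one consonant).
Each unlicensed consonant becomes the onset of a new syllable: /ʒ/ → /ʒu/, /v/ → /vu/, /p/ → /pu/.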